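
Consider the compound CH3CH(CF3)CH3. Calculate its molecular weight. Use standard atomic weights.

112.09 g/mol

Atom tally by fragment:
  CH3 → C:1 H:3
  CH(CF3) → C:2 H:1 F:3
  CH3 → C:1 H:3
Element totals:
  C: 4
  H: 7
  F: 3
Molecular formula: C4H7F3.
  M = 4(12.011) + 7(1.008) + 3(18.998)
    = 48.044 + 7.056 + 56.994 = 112.094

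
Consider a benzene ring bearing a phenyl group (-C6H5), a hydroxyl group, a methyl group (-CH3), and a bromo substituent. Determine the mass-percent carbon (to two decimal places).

Atom tally by fragment:
  benzene ring core → C:6 H:6
  (− 4 ring H displaced by substituents)
  + C6H5 → C:6 H:5
  + OH → O:1 H:1
  + CH3 → C:1 H:3
  + Br → Br:1
Element totals:
  C: 13
  H: 11
  Br: 1
  O: 1
Molecular formula: C13H11BrO.
Molar mass = 263.134 g/mol.
Mass from C: 13 × 12.011 = 156.143 g/mol.
%C = 156.143 / 263.134 × 100 = 59.34%.

59.34%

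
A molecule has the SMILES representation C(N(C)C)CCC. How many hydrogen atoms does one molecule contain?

Atom tally by fragment:
  (CH3)2NCH2 → C:3 H:8 N:1
  CH2 → C:1 H:2
  CH2 → C:1 H:2
  CH3 → C:1 H:3
Element totals:
  C: 6
  H: 15
  N: 1

15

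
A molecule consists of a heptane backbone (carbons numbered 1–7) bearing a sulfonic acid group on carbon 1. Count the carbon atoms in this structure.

7

Atom tally by fragment:
  HO3SCH2 → C:1 H:3 S:1 O:3
  CH2 → C:1 H:2
  CH2 → C:1 H:2
  CH2 → C:1 H:2
  CH2 → C:1 H:2
  CH2 → C:1 H:2
  CH3 → C:1 H:3
Element totals:
  C: 7
  H: 16
  O: 3
  S: 1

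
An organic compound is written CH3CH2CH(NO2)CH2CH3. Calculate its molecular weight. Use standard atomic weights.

117.15 g/mol

Element totals:
  C: 5
  H: 11
  N: 1
  O: 2
Molecular formula: C5H11NO2.
  M = 5(12.011) + 11(1.008) + 14.007 + 2(15.999)
    = 60.055 + 11.088 + 14.007 + 31.998 = 117.148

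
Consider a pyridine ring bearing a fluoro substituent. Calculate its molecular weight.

97.09 g/mol

Atom tally by fragment:
  pyridine ring core → C:5 H:5 N:1
  (− 1 ring H displaced by substituents)
  + F → F:1
Element totals:
  C: 5
  H: 4
  F: 1
  N: 1
Molecular formula: C5H4FN.
  M = 5(12.011) + 4(1.008) + 18.998 + 14.007
    = 60.055 + 4.032 + 18.998 + 14.007 = 97.092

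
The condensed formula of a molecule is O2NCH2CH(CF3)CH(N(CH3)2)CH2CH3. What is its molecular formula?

C8H15F3N2O2

Element totals:
  C: 8
  H: 15
  F: 3
  N: 2
  O: 2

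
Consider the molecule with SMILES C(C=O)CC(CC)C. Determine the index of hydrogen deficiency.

1

Atom tally by fragment:
  OHCCH2 → C:2 H:3 O:1
  CH2 → C:1 H:2
  CH(C2H5) → C:3 H:6
  CH3 → C:1 H:3
Element totals:
  C: 7
  H: 14
  O: 1
Molecular formula: C7H14O.
DoU = (2C + 2 + N − H − X) / 2 = (2·7 + 2 + 0 − 14 − 0) / 2 = 1.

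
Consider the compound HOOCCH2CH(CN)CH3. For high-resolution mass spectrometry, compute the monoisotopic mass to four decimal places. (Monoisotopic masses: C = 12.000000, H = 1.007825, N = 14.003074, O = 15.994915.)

Atom tally by fragment:
  HOOCCH2 → C:2 H:3 O:2
  CH(CN) → C:2 H:1 N:1
  CH3 → C:1 H:3
Element totals:
  C: 5
  H: 7
  N: 1
  O: 2
Molecular formula: C5H7NO2.
  M = 5(12.0) + 7(1.007825) + 14.003074 + 2(15.994915)
    = 60.000000 + 7.054775 + 14.003074 + 31.989830 = 113.047679

113.0477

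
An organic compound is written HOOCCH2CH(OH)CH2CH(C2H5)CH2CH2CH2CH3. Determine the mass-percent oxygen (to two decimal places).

Element totals:
  C: 11
  H: 22
  O: 3
Molecular formula: C11H22O3.
Molar mass = 202.294 g/mol.
Mass from O: 3 × 15.999 = 47.997 g/mol.
%O = 47.997 / 202.294 × 100 = 23.73%.

23.73%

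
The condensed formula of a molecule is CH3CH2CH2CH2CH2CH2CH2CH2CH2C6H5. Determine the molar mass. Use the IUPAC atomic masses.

204.36 g/mol

Atom tally by fragment:
  CH3 → C:1 H:3
  CH2 → C:1 H:2
  CH2 → C:1 H:2
  CH2 → C:1 H:2
  CH2 → C:1 H:2
  CH2 → C:1 H:2
  CH2 → C:1 H:2
  CH2 → C:1 H:2
  CH2C6H5 → C:7 H:7
Element totals:
  C: 15
  H: 24
Molecular formula: C15H24.
  M = 15(12.011) + 24(1.008)
    = 180.165 + 24.192 = 204.357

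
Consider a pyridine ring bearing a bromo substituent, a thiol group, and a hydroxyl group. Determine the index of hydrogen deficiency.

4

Atom tally by fragment:
  pyridine ring core → C:5 H:5 N:1
  (− 3 ring H displaced by substituents)
  + Br → Br:1
  + SH → S:1 H:1
  + OH → O:1 H:1
Element totals:
  C: 5
  H: 4
  Br: 1
  N: 1
  O: 1
  S: 1
Molecular formula: C5H4BrNOS.
DoU = (2C + 2 + N − H − X) / 2 = (2·5 + 2 + 1 − 4 − 1) / 2 = 4.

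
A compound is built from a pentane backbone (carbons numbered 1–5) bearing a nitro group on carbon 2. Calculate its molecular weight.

117.15 g/mol

Atom tally by fragment:
  CH3 → C:1 H:3
  CH(NO2) → C:1 H:1 N:1 O:2
  CH2 → C:1 H:2
  CH2 → C:1 H:2
  CH3 → C:1 H:3
Element totals:
  C: 5
  H: 11
  N: 1
  O: 2
Molecular formula: C5H11NO2.
  M = 5(12.011) + 11(1.008) + 14.007 + 2(15.999)
    = 60.055 + 11.088 + 14.007 + 31.998 = 117.148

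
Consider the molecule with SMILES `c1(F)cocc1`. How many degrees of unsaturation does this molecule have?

Atom tally by fragment:
  furan ring core → C:4 H:4 O:1
  (− 1 ring H displaced by substituents)
  + F → F:1
Element totals:
  C: 4
  H: 3
  F: 1
  O: 1
Molecular formula: C4H3FO.
DoU = (2C + 2 + N − H − X) / 2 = (2·4 + 2 + 0 − 3 − 1) / 2 = 3.

3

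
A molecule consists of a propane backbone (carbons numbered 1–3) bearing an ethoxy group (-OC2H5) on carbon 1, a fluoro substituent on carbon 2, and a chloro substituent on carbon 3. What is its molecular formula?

C5H10ClFO

Atom tally by fragment:
  C2H5OCH2 → C:3 H:7 O:1
  CH(F) → C:1 H:1 F:1
  CH2Cl → C:1 H:2 Cl:1
Element totals:
  C: 5
  H: 10
  Cl: 1
  F: 1
  O: 1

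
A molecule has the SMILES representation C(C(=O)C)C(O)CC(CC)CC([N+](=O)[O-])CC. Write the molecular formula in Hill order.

Atom tally by fragment:
  CH3COCH2 → C:3 H:5 O:1
  CH(OH) → C:1 H:2 O:1
  CH2 → C:1 H:2
  CH(C2H5) → C:3 H:6
  CH2 → C:1 H:2
  CH(NO2) → C:1 H:1 N:1 O:2
  CH2 → C:1 H:2
  CH3 → C:1 H:3
Element totals:
  C: 12
  H: 23
  N: 1
  O: 4

C12H23NO4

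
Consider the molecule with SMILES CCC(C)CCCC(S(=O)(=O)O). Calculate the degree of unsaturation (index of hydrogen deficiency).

0

Atom tally by fragment:
  CH3 → C:1 H:3
  CH2 → C:1 H:2
  CH(CH3) → C:2 H:4
  CH2 → C:1 H:2
  CH2 → C:1 H:2
  CH2 → C:1 H:2
  CH2SO3H → C:1 H:3 S:1 O:3
Element totals:
  C: 8
  H: 18
  O: 3
  S: 1
Molecular formula: C8H18O3S.
DoU = (2C + 2 + N − H − X) / 2 = (2·8 + 2 + 0 − 18 − 0) / 2 = 0.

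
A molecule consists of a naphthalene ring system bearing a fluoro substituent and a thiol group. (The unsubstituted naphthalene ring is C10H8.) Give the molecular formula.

C10H7FS

Atom tally by fragment:
  naphthalene ring system core → C:10 H:8
  (− 2 ring H displaced by substituents)
  + F → F:1
  + SH → S:1 H:1
Element totals:
  C: 10
  H: 7
  F: 1
  S: 1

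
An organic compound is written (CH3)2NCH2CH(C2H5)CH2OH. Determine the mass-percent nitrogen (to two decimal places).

Element totals:
  C: 7
  H: 17
  N: 1
  O: 1
Molecular formula: C7H17NO.
Molar mass = 131.219 g/mol.
Mass from N: 1 × 14.007 = 14.007 g/mol.
%N = 14.007 / 131.219 × 100 = 10.67%.

10.67%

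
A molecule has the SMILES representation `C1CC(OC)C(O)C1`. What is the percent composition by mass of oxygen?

27.55%

Atom tally by fragment:
  cyclopentane ring core → C:5 H:10
  (− 2 ring H displaced by substituents)
  + OCH3 → C:1 H:3 O:1
  + OH → O:1 H:1
Element totals:
  C: 6
  H: 12
  O: 2
Molecular formula: C6H12O2.
Molar mass = 116.160 g/mol.
Mass from O: 2 × 15.999 = 31.998 g/mol.
%O = 31.998 / 116.160 × 100 = 27.55%.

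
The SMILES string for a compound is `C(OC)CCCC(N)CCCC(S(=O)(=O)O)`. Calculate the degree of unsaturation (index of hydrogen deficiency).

0

Atom tally by fragment:
  CH3OCH2 → C:2 H:5 O:1
  CH2 → C:1 H:2
  CH2 → C:1 H:2
  CH2 → C:1 H:2
  CH(NH2) → C:1 H:3 N:1
  CH2 → C:1 H:2
  CH2 → C:1 H:2
  CH2 → C:1 H:2
  CH2SO3H → C:1 H:3 S:1 O:3
Element totals:
  C: 10
  H: 23
  N: 1
  O: 4
  S: 1
Molecular formula: C10H23NO4S.
DoU = (2C + 2 + N − H − X) / 2 = (2·10 + 2 + 1 − 23 − 0) / 2 = 0.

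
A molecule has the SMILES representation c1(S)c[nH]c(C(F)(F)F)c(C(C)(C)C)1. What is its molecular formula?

C9H12F3NS

Atom tally by fragment:
  pyrrole ring core → C:4 H:5 N:1
  (− 3 ring H displaced by substituents)
  + SH → S:1 H:1
  + CF3 → C:1 F:3
  + C(CH3)3 → C:4 H:9
Element totals:
  C: 9
  H: 12
  F: 3
  N: 1
  S: 1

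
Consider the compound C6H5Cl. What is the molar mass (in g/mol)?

Atom tally by fragment:
  benzene ring core → C:6 H:6
  (− 1 ring H displaced by substituents)
  + Cl → Cl:1
Element totals:
  C: 6
  H: 5
  Cl: 1
Molecular formula: C6H5Cl.
  M = 6(12.011) + 5(1.008) + 35.45
    = 72.066 + 5.040 + 35.450 = 112.556

112.56 g/mol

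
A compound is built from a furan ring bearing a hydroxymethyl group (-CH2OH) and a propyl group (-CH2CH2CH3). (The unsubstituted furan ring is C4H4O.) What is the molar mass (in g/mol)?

Atom tally by fragment:
  furan ring core → C:4 H:4 O:1
  (− 2 ring H displaced by substituents)
  + CH2OH → C:1 H:3 O:1
  + CH2CH2CH3 → C:3 H:7
Element totals:
  C: 8
  H: 12
  O: 2
Molecular formula: C8H12O2.
  M = 8(12.011) + 12(1.008) + 2(15.999)
    = 96.088 + 12.096 + 31.998 = 140.182

140.18 g/mol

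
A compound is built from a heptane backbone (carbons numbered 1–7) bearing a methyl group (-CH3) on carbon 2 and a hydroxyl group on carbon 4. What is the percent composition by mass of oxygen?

Atom tally by fragment:
  CH3 → C:1 H:3
  CH(CH3) → C:2 H:4
  CH2 → C:1 H:2
  CH(OH) → C:1 H:2 O:1
  CH2 → C:1 H:2
  CH2 → C:1 H:2
  CH3 → C:1 H:3
Element totals:
  C: 8
  H: 18
  O: 1
Molecular formula: C8H18O.
Molar mass = 130.231 g/mol.
Mass from O: 1 × 15.999 = 15.999 g/mol.
%O = 15.999 / 130.231 × 100 = 12.29%.

12.29%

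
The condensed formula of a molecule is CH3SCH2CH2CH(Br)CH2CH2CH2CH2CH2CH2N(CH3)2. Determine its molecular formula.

C12H26BrNS

Atom tally by fragment:
  CH3SCH2 → C:2 H:5 S:1
  CH2 → C:1 H:2
  CH(Br) → C:1 H:1 Br:1
  CH2 → C:1 H:2
  CH2 → C:1 H:2
  CH2 → C:1 H:2
  CH2 → C:1 H:2
  CH2 → C:1 H:2
  CH2N(CH3)2 → C:3 H:8 N:1
Element totals:
  C: 12
  H: 26
  Br: 1
  N: 1
  S: 1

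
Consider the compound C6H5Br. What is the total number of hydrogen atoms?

Atom tally by fragment:
  benzene ring core → C:6 H:6
  (− 1 ring H displaced by substituents)
  + Br → Br:1
Element totals:
  C: 6
  H: 5
  Br: 1

5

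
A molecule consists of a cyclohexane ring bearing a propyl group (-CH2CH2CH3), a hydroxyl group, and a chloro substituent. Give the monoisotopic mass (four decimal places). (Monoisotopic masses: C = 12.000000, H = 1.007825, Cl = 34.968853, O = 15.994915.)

Atom tally by fragment:
  cyclohexane ring core → C:6 H:12
  (− 3 ring H displaced by substituents)
  + CH2CH2CH3 → C:3 H:7
  + OH → O:1 H:1
  + Cl → Cl:1
Element totals:
  C: 9
  H: 17
  Cl: 1
  O: 1
Molecular formula: C9H17ClO.
  M = 9(12.0) + 17(1.007825) + 34.968853 + 15.994915
    = 108.000000 + 17.133025 + 34.968853 + 15.994915 = 176.096793

176.0968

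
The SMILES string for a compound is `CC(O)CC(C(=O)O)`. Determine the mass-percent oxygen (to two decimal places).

Atom tally by fragment:
  CH3 → C:1 H:3
  CH(OH) → C:1 H:2 O:1
  CH2 → C:1 H:2
  CH2COOH → C:2 H:3 O:2
Element totals:
  C: 5
  H: 10
  O: 3
Molecular formula: C5H10O3.
Molar mass = 118.132 g/mol.
Mass from O: 3 × 15.999 = 47.997 g/mol.
%O = 47.997 / 118.132 × 100 = 40.63%.

40.63%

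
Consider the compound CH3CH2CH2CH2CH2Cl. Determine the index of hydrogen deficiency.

0

Element totals:
  C: 5
  H: 11
  Cl: 1
Molecular formula: C5H11Cl.
DoU = (2C + 2 + N − H − X) / 2 = (2·5 + 2 + 0 − 11 − 1) / 2 = 0.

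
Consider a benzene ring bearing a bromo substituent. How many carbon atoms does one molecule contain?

Atom tally by fragment:
  benzene ring core → C:6 H:6
  (− 1 ring H displaced by substituents)
  + Br → Br:1
Element totals:
  C: 6
  H: 5
  Br: 1

6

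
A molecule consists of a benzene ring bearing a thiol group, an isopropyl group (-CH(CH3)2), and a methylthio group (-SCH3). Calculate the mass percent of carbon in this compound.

Atom tally by fragment:
  benzene ring core → C:6 H:6
  (− 3 ring H displaced by substituents)
  + SH → S:1 H:1
  + CH(CH3)2 → C:3 H:7
  + SCH3 → C:1 H:3 S:1
Element totals:
  C: 10
  H: 14
  S: 2
Molecular formula: C10H14S2.
Molar mass = 198.342 g/mol.
Mass from C: 10 × 12.011 = 120.110 g/mol.
%C = 120.110 / 198.342 × 100 = 60.56%.

60.56%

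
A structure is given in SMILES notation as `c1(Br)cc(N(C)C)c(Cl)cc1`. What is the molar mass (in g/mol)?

Atom tally by fragment:
  benzene ring core → C:6 H:6
  (− 3 ring H displaced by substituents)
  + Br → Br:1
  + N(CH3)2 → N:1 C:2 H:6
  + Cl → Cl:1
Element totals:
  C: 8
  H: 9
  Br: 1
  Cl: 1
  N: 1
Molecular formula: C8H9BrClN.
  M = 8(12.011) + 9(1.008) + 79.904 + 35.45 + 14.007
    = 96.088 + 9.072 + 79.904 + 35.450 + 14.007 = 234.521

234.52 g/mol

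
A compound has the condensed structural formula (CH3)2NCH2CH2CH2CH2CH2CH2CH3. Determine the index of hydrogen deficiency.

0

Atom tally by fragment:
  (CH3)2NCH2 → C:3 H:8 N:1
  CH2 → C:1 H:2
  CH2 → C:1 H:2
  CH2 → C:1 H:2
  CH2 → C:1 H:2
  CH2 → C:1 H:2
  CH3 → C:1 H:3
Element totals:
  C: 9
  H: 21
  N: 1
Molecular formula: C9H21N.
DoU = (2C + 2 + N − H − X) / 2 = (2·9 + 2 + 1 − 21 − 0) / 2 = 0.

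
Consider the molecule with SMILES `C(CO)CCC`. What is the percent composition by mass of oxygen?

18.15%

Atom tally by fragment:
  HOCH2CH2 → C:2 H:5 O:1
  CH2 → C:1 H:2
  CH2 → C:1 H:2
  CH3 → C:1 H:3
Element totals:
  C: 5
  H: 12
  O: 1
Molecular formula: C5H12O.
Molar mass = 88.150 g/mol.
Mass from O: 1 × 15.999 = 15.999 g/mol.
%O = 15.999 / 88.150 × 100 = 18.15%.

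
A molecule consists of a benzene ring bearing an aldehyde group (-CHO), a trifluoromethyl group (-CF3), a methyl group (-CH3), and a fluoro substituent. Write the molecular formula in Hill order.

C9H6F4O

Atom tally by fragment:
  benzene ring core → C:6 H:6
  (− 4 ring H displaced by substituents)
  + CHO → C:1 H:1 O:1
  + CF3 → C:1 F:3
  + CH3 → C:1 H:3
  + F → F:1
Element totals:
  C: 9
  H: 6
  F: 4
  O: 1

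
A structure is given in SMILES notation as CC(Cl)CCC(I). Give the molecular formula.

Atom tally by fragment:
  CH3 → C:1 H:3
  CH(Cl) → C:1 H:1 Cl:1
  CH2 → C:1 H:2
  CH2 → C:1 H:2
  CH2I → C:1 H:2 I:1
Element totals:
  C: 5
  H: 10
  Cl: 1
  I: 1

C5H10ClI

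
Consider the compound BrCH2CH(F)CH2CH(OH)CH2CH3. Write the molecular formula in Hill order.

Element totals:
  C: 6
  H: 12
  Br: 1
  F: 1
  O: 1

C6H12BrFO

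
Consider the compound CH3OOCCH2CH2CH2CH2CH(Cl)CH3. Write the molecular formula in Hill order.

Atom tally by fragment:
  CH3OOCCH2 → C:3 H:5 O:2
  CH2 → C:1 H:2
  CH2 → C:1 H:2
  CH2 → C:1 H:2
  CH(Cl) → C:1 H:1 Cl:1
  CH3 → C:1 H:3
Element totals:
  C: 8
  H: 15
  Cl: 1
  O: 2

C8H15ClO2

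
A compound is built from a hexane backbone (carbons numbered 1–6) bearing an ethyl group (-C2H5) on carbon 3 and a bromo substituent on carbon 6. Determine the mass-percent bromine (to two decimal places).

41.37%

Atom tally by fragment:
  CH3 → C:1 H:3
  CH2 → C:1 H:2
  CH(C2H5) → C:3 H:6
  CH2 → C:1 H:2
  CH2 → C:1 H:2
  CH2Br → C:1 H:2 Br:1
Element totals:
  C: 8
  H: 17
  Br: 1
Molecular formula: C8H17Br.
Molar mass = 193.128 g/mol.
Mass from Br: 1 × 79.904 = 79.904 g/mol.
%Br = 79.904 / 193.128 × 100 = 41.37%.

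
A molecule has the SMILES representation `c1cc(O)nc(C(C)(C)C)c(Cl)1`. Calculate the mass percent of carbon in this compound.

58.23%

Atom tally by fragment:
  pyridine ring core → C:5 H:5 N:1
  (− 3 ring H displaced by substituents)
  + OH → O:1 H:1
  + C(CH3)3 → C:4 H:9
  + Cl → Cl:1
Element totals:
  C: 9
  H: 12
  Cl: 1
  N: 1
  O: 1
Molecular formula: C9H12ClNO.
Molar mass = 185.651 g/mol.
Mass from C: 9 × 12.011 = 108.099 g/mol.
%C = 108.099 / 185.651 × 100 = 58.23%.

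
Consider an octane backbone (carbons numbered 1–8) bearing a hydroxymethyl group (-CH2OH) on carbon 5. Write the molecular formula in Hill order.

Atom tally by fragment:
  CH3 → C:1 H:3
  CH2 → C:1 H:2
  CH2 → C:1 H:2
  CH2 → C:1 H:2
  CH(CH2OH) → C:2 H:4 O:1
  CH2 → C:1 H:2
  CH2 → C:1 H:2
  CH3 → C:1 H:3
Element totals:
  C: 9
  H: 20
  O: 1

C9H20O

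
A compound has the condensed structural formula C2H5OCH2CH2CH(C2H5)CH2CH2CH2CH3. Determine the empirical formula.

Atom tally by fragment:
  C2H5OCH2 → C:3 H:7 O:1
  CH2 → C:1 H:2
  CH(C2H5) → C:3 H:6
  CH2 → C:1 H:2
  CH2 → C:1 H:2
  CH2 → C:1 H:2
  CH3 → C:1 H:3
Element totals:
  C: 11
  H: 24
  O: 1
Molecular formula: C11H24O.
gcd of subscripts (11, 24, 1) = 1, so the empirical formula equals the molecular formula.

C11H24O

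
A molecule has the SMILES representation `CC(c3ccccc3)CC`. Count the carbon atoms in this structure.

Atom tally by fragment:
  CH3 → C:1 H:3
  CH(C6H5) → C:7 H:6
  CH2 → C:1 H:2
  CH3 → C:1 H:3
Element totals:
  C: 10
  H: 14

10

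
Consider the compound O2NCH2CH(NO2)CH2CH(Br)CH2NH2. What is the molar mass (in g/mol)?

256.06 g/mol

Element totals:
  C: 5
  H: 10
  Br: 1
  N: 3
  O: 4
Molecular formula: C5H10BrN3O4.
  M = 5(12.011) + 10(1.008) + 79.904 + 3(14.007) + 4(15.999)
    = 60.055 + 10.080 + 79.904 + 42.021 + 63.996 = 256.056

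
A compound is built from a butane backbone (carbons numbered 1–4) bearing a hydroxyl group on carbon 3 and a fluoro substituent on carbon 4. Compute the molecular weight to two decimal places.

92.11 g/mol

Atom tally by fragment:
  CH3 → C:1 H:3
  CH2 → C:1 H:2
  CH(OH) → C:1 H:2 O:1
  CH2F → C:1 H:2 F:1
Element totals:
  C: 4
  H: 9
  F: 1
  O: 1
Molecular formula: C4H9FO.
  M = 4(12.011) + 9(1.008) + 18.998 + 15.999
    = 48.044 + 9.072 + 18.998 + 15.999 = 92.113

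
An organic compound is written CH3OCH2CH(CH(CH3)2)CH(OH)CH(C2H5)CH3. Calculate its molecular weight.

188.31 g/mol

Atom tally by fragment:
  CH3OCH2 → C:2 H:5 O:1
  CH(CH(CH3)2) → C:4 H:8
  CH(OH) → C:1 H:2 O:1
  CH(C2H5) → C:3 H:6
  CH3 → C:1 H:3
Element totals:
  C: 11
  H: 24
  O: 2
Molecular formula: C11H24O2.
  M = 11(12.011) + 24(1.008) + 2(15.999)
    = 132.121 + 24.192 + 31.998 = 188.311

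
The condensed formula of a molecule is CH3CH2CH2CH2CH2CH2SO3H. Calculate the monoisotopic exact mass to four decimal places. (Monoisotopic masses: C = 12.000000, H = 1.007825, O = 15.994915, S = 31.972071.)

Element totals:
  C: 6
  H: 14
  O: 3
  S: 1
Molecular formula: C6H14O3S.
  M = 6(12.0) + 14(1.007825) + 3(15.994915) + 31.972071
    = 72.000000 + 14.109550 + 47.984745 + 31.972071 = 166.066366

166.0664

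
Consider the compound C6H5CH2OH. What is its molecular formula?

Atom tally by fragment:
  benzene ring core → C:6 H:6
  (− 1 ring H displaced by substituents)
  + CH2OH → C:1 H:3 O:1
Element totals:
  C: 7
  H: 8
  O: 1

C7H8O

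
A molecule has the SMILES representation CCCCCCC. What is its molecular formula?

C7H16

Atom tally by fragment:
  CH3 → C:1 H:3
  CH2 → C:1 H:2
  CH2 → C:1 H:2
  CH2 → C:1 H:2
  CH2 → C:1 H:2
  CH2 → C:1 H:2
  CH3 → C:1 H:3
Element totals:
  C: 7
  H: 16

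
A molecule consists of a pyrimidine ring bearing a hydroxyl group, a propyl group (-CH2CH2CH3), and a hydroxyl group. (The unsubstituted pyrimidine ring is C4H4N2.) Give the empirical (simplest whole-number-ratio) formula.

C7H10N2O2

Atom tally by fragment:
  pyrimidine ring core → C:4 H:4 N:2
  (− 3 ring H displaced by substituents)
  + OH → O:1 H:1
  + CH2CH2CH3 → C:3 H:7
  + OH → O:1 H:1
Element totals:
  C: 7
  H: 10
  N: 2
  O: 2
Molecular formula: C7H10N2O2.
gcd of subscripts (7, 10, 2, 2) = 1, so the empirical formula equals the molecular formula.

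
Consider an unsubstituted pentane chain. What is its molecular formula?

C5H12

Atom tally by fragment:
  CH3 → C:1 H:3
  CH2 → C:1 H:2
  CH2 → C:1 H:2
  CH2 → C:1 H:2
  CH3 → C:1 H:3
Element totals:
  C: 5
  H: 12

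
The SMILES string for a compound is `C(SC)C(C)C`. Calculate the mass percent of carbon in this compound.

57.63%

Atom tally by fragment:
  CH3SCH2 → C:2 H:5 S:1
  CH(CH3) → C:2 H:4
  CH3 → C:1 H:3
Element totals:
  C: 5
  H: 12
  S: 1
Molecular formula: C5H12S.
Molar mass = 104.211 g/mol.
Mass from C: 5 × 12.011 = 60.055 g/mol.
%C = 60.055 / 104.211 × 100 = 57.63%.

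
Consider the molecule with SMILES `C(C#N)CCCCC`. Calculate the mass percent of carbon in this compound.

Atom tally by fragment:
  NCCH2 → C:2 H:2 N:1
  CH2 → C:1 H:2
  CH2 → C:1 H:2
  CH2 → C:1 H:2
  CH2 → C:1 H:2
  CH3 → C:1 H:3
Element totals:
  C: 7
  H: 13
  N: 1
Molecular formula: C7H13N.
Molar mass = 111.188 g/mol.
Mass from C: 7 × 12.011 = 84.077 g/mol.
%C = 84.077 / 111.188 × 100 = 75.62%.

75.62%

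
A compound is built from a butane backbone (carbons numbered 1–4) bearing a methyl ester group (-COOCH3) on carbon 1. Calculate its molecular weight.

116.16 g/mol

Atom tally by fragment:
  CH3OOCCH2 → C:3 H:5 O:2
  CH2 → C:1 H:2
  CH2 → C:1 H:2
  CH3 → C:1 H:3
Element totals:
  C: 6
  H: 12
  O: 2
Molecular formula: C6H12O2.
  M = 6(12.011) + 12(1.008) + 2(15.999)
    = 72.066 + 12.096 + 31.998 = 116.160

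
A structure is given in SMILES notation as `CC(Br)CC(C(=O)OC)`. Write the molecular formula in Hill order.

C6H11BrO2

Atom tally by fragment:
  CH3 → C:1 H:3
  CH(Br) → C:1 H:1 Br:1
  CH2 → C:1 H:2
  CH2COOCH3 → C:3 H:5 O:2
Element totals:
  C: 6
  H: 11
  Br: 1
  O: 2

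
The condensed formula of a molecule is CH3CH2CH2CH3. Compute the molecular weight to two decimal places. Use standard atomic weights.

58.12 g/mol

Element totals:
  C: 4
  H: 10
Molecular formula: C4H10.
  M = 4(12.011) + 10(1.008)
    = 48.044 + 10.080 = 58.124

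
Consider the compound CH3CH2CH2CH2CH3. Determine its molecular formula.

C5H12

Atom tally by fragment:
  CH3 → C:1 H:3
  CH2 → C:1 H:2
  CH2 → C:1 H:2
  CH2 → C:1 H:2
  CH3 → C:1 H:3
Element totals:
  C: 5
  H: 12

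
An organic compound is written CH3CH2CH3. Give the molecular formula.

Element totals:
  C: 3
  H: 8

C3H8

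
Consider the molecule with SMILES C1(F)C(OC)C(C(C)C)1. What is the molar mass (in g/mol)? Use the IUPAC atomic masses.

132.18 g/mol

Atom tally by fragment:
  cyclopropane ring core → C:3 H:6
  (− 3 ring H displaced by substituents)
  + F → F:1
  + OCH3 → C:1 H:3 O:1
  + CH(CH3)2 → C:3 H:7
Element totals:
  C: 7
  H: 13
  F: 1
  O: 1
Molecular formula: C7H13FO.
  M = 7(12.011) + 13(1.008) + 18.998 + 15.999
    = 84.077 + 13.104 + 18.998 + 15.999 = 132.178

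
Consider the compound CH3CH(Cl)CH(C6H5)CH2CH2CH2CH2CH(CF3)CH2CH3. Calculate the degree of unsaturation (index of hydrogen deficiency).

Atom tally by fragment:
  CH3 → C:1 H:3
  CH(Cl) → C:1 H:1 Cl:1
  CH(C6H5) → C:7 H:6
  CH2 → C:1 H:2
  CH2 → C:1 H:2
  CH2 → C:1 H:2
  CH2 → C:1 H:2
  CH(CF3) → C:2 H:1 F:3
  CH2 → C:1 H:2
  CH3 → C:1 H:3
Element totals:
  C: 17
  H: 24
  Cl: 1
  F: 3
Molecular formula: C17H24ClF3.
DoU = (2C + 2 + N − H − X) / 2 = (2·17 + 2 + 0 − 24 − 4) / 2 = 4.

4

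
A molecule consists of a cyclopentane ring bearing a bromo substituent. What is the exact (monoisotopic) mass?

147.9888

Atom tally by fragment:
  cyclopentane ring core → C:5 H:10
  (− 1 ring H displaced by substituents)
  + Br → Br:1
Element totals:
  C: 5
  H: 9
  Br: 1
Molecular formula: C5H9Br.
  M = 5(12.0) + 9(1.007825) + 78.918338
    = 60.000000 + 9.070425 + 78.918338 = 147.988763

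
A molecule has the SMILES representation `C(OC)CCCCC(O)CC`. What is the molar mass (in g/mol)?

160.26 g/mol

Atom tally by fragment:
  CH3OCH2 → C:2 H:5 O:1
  CH2 → C:1 H:2
  CH2 → C:1 H:2
  CH2 → C:1 H:2
  CH2 → C:1 H:2
  CH(OH) → C:1 H:2 O:1
  CH2 → C:1 H:2
  CH3 → C:1 H:3
Element totals:
  C: 9
  H: 20
  O: 2
Molecular formula: C9H20O2.
  M = 9(12.011) + 20(1.008) + 2(15.999)
    = 108.099 + 20.160 + 31.998 = 160.257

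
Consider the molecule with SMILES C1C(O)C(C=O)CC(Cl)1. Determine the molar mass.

148.59 g/mol

Atom tally by fragment:
  cyclopentane ring core → C:5 H:10
  (− 3 ring H displaced by substituents)
  + OH → O:1 H:1
  + CHO → C:1 H:1 O:1
  + Cl → Cl:1
Element totals:
  C: 6
  H: 9
  Cl: 1
  O: 2
Molecular formula: C6H9ClO2.
  M = 6(12.011) + 9(1.008) + 35.45 + 2(15.999)
    = 72.066 + 9.072 + 35.450 + 31.998 = 148.586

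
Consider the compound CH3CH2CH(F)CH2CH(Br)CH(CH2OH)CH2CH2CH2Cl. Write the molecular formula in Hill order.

Element totals:
  C: 10
  H: 19
  Br: 1
  Cl: 1
  F: 1
  O: 1

C10H19BrClFO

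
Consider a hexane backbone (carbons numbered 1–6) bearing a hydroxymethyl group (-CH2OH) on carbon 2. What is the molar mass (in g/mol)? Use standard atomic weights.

Atom tally by fragment:
  CH3 → C:1 H:3
  CH(CH2OH) → C:2 H:4 O:1
  CH2 → C:1 H:2
  CH2 → C:1 H:2
  CH2 → C:1 H:2
  CH3 → C:1 H:3
Element totals:
  C: 7
  H: 16
  O: 1
Molecular formula: C7H16O.
  M = 7(12.011) + 16(1.008) + 15.999
    = 84.077 + 16.128 + 15.999 = 116.204

116.20 g/mol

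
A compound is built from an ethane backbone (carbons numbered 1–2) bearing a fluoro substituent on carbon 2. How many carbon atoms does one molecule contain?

2

Atom tally by fragment:
  CH3 → C:1 H:3
  CH2F → C:1 H:2 F:1
Element totals:
  C: 2
  H: 5
  F: 1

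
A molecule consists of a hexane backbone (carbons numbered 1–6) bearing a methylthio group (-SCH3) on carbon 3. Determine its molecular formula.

Atom tally by fragment:
  CH3 → C:1 H:3
  CH2 → C:1 H:2
  CH(SCH3) → C:2 H:4 S:1
  CH2 → C:1 H:2
  CH2 → C:1 H:2
  CH3 → C:1 H:3
Element totals:
  C: 7
  H: 16
  S: 1

C7H16S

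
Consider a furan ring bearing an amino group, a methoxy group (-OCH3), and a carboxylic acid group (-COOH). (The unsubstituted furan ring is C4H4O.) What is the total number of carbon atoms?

6

Atom tally by fragment:
  furan ring core → C:4 H:4 O:1
  (− 3 ring H displaced by substituents)
  + NH2 → N:1 H:2
  + OCH3 → C:1 H:3 O:1
  + COOH → C:1 H:1 O:2
Element totals:
  C: 6
  H: 7
  N: 1
  O: 4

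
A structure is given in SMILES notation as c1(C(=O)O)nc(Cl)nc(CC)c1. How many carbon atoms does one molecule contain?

Atom tally by fragment:
  pyrimidine ring core → C:4 H:4 N:2
  (− 3 ring H displaced by substituents)
  + COOH → C:1 H:1 O:2
  + Cl → Cl:1
  + C2H5 → C:2 H:5
Element totals:
  C: 7
  H: 7
  Cl: 1
  N: 2
  O: 2

7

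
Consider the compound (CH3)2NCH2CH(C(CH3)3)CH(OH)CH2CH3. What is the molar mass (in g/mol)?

187.33 g/mol

Atom tally by fragment:
  (CH3)2NCH2 → C:3 H:8 N:1
  CH(C(CH3)3) → C:5 H:10
  CH(OH) → C:1 H:2 O:1
  CH2 → C:1 H:2
  CH3 → C:1 H:3
Element totals:
  C: 11
  H: 25
  N: 1
  O: 1
Molecular formula: C11H25NO.
  M = 11(12.011) + 25(1.008) + 14.007 + 15.999
    = 132.121 + 25.200 + 14.007 + 15.999 = 187.327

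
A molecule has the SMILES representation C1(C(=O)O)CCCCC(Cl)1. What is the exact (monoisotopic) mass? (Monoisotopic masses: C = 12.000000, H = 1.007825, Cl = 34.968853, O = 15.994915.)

162.0448

Atom tally by fragment:
  cyclohexane ring core → C:6 H:12
  (− 2 ring H displaced by substituents)
  + COOH → C:1 H:1 O:2
  + Cl → Cl:1
Element totals:
  C: 7
  H: 11
  Cl: 1
  O: 2
Molecular formula: C7H11ClO2.
  M = 7(12.0) + 11(1.007825) + 34.968853 + 2(15.994915)
    = 84.000000 + 11.086075 + 34.968853 + 31.989830 = 162.044758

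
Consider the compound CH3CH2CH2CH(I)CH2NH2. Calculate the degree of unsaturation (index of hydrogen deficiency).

Atom tally by fragment:
  CH3 → C:1 H:3
  CH2 → C:1 H:2
  CH2 → C:1 H:2
  CH(I) → C:1 H:1 I:1
  CH2NH2 → C:1 H:4 N:1
Element totals:
  C: 5
  H: 12
  I: 1
  N: 1
Molecular formula: C5H12IN.
DoU = (2C + 2 + N − H − X) / 2 = (2·5 + 2 + 1 − 12 − 1) / 2 = 0.

0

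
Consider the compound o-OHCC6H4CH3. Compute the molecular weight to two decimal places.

120.15 g/mol

Atom tally by fragment:
  benzene ring core → C:6 H:6
  (− 2 ring H displaced by substituents)
  + CHO → C:1 H:1 O:1
  + CH3 → C:1 H:3
Element totals:
  C: 8
  H: 8
  O: 1
Molecular formula: C8H8O.
  M = 8(12.011) + 8(1.008) + 15.999
    = 96.088 + 8.064 + 15.999 = 120.151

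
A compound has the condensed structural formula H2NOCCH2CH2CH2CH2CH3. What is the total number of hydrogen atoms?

13

Element totals:
  C: 6
  H: 13
  N: 1
  O: 1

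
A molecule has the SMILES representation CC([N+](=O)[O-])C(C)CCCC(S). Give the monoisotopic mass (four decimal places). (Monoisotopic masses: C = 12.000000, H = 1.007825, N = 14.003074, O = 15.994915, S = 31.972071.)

Atom tally by fragment:
  CH3 → C:1 H:3
  CH(NO2) → C:1 H:1 N:1 O:2
  CH(CH3) → C:2 H:4
  CH2 → C:1 H:2
  CH2 → C:1 H:2
  CH2 → C:1 H:2
  CH2SH → C:1 H:3 S:1
Element totals:
  C: 8
  H: 17
  N: 1
  O: 2
  S: 1
Molecular formula: C8H17NO2S.
  M = 8(12.0) + 17(1.007825) + 14.003074 + 2(15.994915) + 31.972071
    = 96.000000 + 17.133025 + 14.003074 + 31.989830 + 31.972071 = 191.098000

191.0980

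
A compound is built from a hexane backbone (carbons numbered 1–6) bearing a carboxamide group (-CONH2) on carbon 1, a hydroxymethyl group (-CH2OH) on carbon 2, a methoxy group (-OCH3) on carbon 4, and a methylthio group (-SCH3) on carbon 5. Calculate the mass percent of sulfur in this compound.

13.62%

Atom tally by fragment:
  H2NOCCH2 → C:2 H:4 O:1 N:1
  CH(CH2OH) → C:2 H:4 O:1
  CH2 → C:1 H:2
  CH(OCH3) → C:2 H:4 O:1
  CH(SCH3) → C:2 H:4 S:1
  CH3 → C:1 H:3
Element totals:
  C: 10
  H: 21
  N: 1
  O: 3
  S: 1
Molecular formula: C10H21NO3S.
Molar mass = 235.342 g/mol.
Mass from S: 1 × 32.06 = 32.060 g/mol.
%S = 32.060 / 235.342 × 100 = 13.62%.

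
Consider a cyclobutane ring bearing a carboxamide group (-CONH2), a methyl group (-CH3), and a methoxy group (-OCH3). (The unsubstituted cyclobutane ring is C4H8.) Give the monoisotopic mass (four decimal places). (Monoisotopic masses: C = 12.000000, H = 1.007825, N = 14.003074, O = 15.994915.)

143.0946

Atom tally by fragment:
  cyclobutane ring core → C:4 H:8
  (− 3 ring H displaced by substituents)
  + CONH2 → C:1 H:2 O:1 N:1
  + CH3 → C:1 H:3
  + OCH3 → C:1 H:3 O:1
Element totals:
  C: 7
  H: 13
  N: 1
  O: 2
Molecular formula: C7H13NO2.
  M = 7(12.0) + 13(1.007825) + 14.003074 + 2(15.994915)
    = 84.000000 + 13.101725 + 14.003074 + 31.989830 = 143.094629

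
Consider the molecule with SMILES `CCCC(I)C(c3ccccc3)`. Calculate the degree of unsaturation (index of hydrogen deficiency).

Atom tally by fragment:
  CH3 → C:1 H:3
  CH2 → C:1 H:2
  CH2 → C:1 H:2
  CH(I) → C:1 H:1 I:1
  CH2C6H5 → C:7 H:7
Element totals:
  C: 11
  H: 15
  I: 1
Molecular formula: C11H15I.
DoU = (2C + 2 + N − H − X) / 2 = (2·11 + 2 + 0 − 15 − 1) / 2 = 4.

4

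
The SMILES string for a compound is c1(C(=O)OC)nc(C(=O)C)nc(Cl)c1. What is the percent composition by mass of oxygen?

22.37%

Atom tally by fragment:
  pyrimidine ring core → C:4 H:4 N:2
  (− 3 ring H displaced by substituents)
  + COOCH3 → C:2 H:3 O:2
  + COCH3 → C:2 H:3 O:1
  + Cl → Cl:1
Element totals:
  C: 8
  H: 7
  Cl: 1
  N: 2
  O: 3
Molecular formula: C8H7ClN2O3.
Molar mass = 214.605 g/mol.
Mass from O: 3 × 15.999 = 47.997 g/mol.
%O = 47.997 / 214.605 × 100 = 22.37%.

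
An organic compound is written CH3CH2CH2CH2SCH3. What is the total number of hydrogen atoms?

12

Atom tally by fragment:
  CH3 → C:1 H:3
  CH2 → C:1 H:2
  CH2 → C:1 H:2
  CH2SCH3 → C:2 H:5 S:1
Element totals:
  C: 5
  H: 12
  S: 1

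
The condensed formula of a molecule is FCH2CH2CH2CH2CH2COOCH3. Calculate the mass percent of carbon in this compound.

56.74%

Element totals:
  C: 7
  H: 13
  F: 1
  O: 2
Molecular formula: C7H13FO2.
Molar mass = 148.177 g/mol.
Mass from C: 7 × 12.011 = 84.077 g/mol.
%C = 84.077 / 148.177 × 100 = 56.74%.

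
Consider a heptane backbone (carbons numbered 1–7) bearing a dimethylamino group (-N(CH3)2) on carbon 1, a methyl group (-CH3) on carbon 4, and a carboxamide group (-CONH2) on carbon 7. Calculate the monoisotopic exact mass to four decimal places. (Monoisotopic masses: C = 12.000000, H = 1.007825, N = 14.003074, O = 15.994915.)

Atom tally by fragment:
  (CH3)2NCH2 → C:3 H:8 N:1
  CH2 → C:1 H:2
  CH2 → C:1 H:2
  CH(CH3) → C:2 H:4
  CH2 → C:1 H:2
  CH2 → C:1 H:2
  CH2CONH2 → C:2 H:4 O:1 N:1
Element totals:
  C: 11
  H: 24
  N: 2
  O: 1
Molecular formula: C11H24N2O.
  M = 11(12.0) + 24(1.007825) + 2(14.003074) + 15.994915
    = 132.000000 + 24.187800 + 28.006148 + 15.994915 = 200.188863

200.1889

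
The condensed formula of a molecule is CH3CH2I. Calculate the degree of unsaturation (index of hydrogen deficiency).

0

Element totals:
  C: 2
  H: 5
  I: 1
Molecular formula: C2H5I.
DoU = (2C + 2 + N − H − X) / 2 = (2·2 + 2 + 0 − 5 − 1) / 2 = 0.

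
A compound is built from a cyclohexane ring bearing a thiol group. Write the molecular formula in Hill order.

Atom tally by fragment:
  cyclohexane ring core → C:6 H:12
  (− 1 ring H displaced by substituents)
  + SH → S:1 H:1
Element totals:
  C: 6
  H: 12
  S: 1

C6H12S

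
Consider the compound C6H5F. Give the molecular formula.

Element totals:
  C: 6
  H: 5
  F: 1

C6H5F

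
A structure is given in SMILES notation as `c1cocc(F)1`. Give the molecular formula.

C4H3FO

Atom tally by fragment:
  furan ring core → C:4 H:4 O:1
  (− 1 ring H displaced by substituents)
  + F → F:1
Element totals:
  C: 4
  H: 3
  F: 1
  O: 1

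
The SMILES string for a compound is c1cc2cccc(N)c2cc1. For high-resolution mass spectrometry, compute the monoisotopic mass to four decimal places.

Atom tally by fragment:
  naphthalene ring system core → C:10 H:8
  (− 1 ring H displaced by substituents)
  + NH2 → N:1 H:2
Element totals:
  C: 10
  H: 9
  N: 1
Molecular formula: C10H9N.
  M = 10(12.0) + 9(1.007825) + 14.003074
    = 120.000000 + 9.070425 + 14.003074 = 143.073499

143.0735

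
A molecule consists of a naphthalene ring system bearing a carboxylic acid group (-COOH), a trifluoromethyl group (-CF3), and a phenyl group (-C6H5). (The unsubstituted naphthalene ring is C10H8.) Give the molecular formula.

C18H11F3O2

Atom tally by fragment:
  naphthalene ring system core → C:10 H:8
  (− 3 ring H displaced by substituents)
  + COOH → C:1 H:1 O:2
  + CF3 → C:1 F:3
  + C6H5 → C:6 H:5
Element totals:
  C: 18
  H: 11
  F: 3
  O: 2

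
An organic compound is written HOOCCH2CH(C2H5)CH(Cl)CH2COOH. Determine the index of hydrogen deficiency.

Atom tally by fragment:
  HOOCCH2 → C:2 H:3 O:2
  CH(C2H5) → C:3 H:6
  CH(Cl) → C:1 H:1 Cl:1
  CH2COOH → C:2 H:3 O:2
Element totals:
  C: 8
  H: 13
  Cl: 1
  O: 4
Molecular formula: C8H13ClO4.
DoU = (2C + 2 + N − H − X) / 2 = (2·8 + 2 + 0 − 13 − 1) / 2 = 2.

2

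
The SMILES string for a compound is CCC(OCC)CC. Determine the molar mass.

Atom tally by fragment:
  CH3 → C:1 H:3
  CH2 → C:1 H:2
  CH(OC2H5) → C:3 H:6 O:1
  CH2 → C:1 H:2
  CH3 → C:1 H:3
Element totals:
  C: 7
  H: 16
  O: 1
Molecular formula: C7H16O.
  M = 7(12.011) + 16(1.008) + 15.999
    = 84.077 + 16.128 + 15.999 = 116.204

116.20 g/mol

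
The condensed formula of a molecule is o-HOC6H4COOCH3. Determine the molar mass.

Element totals:
  C: 8
  H: 8
  O: 3
Molecular formula: C8H8O3.
  M = 8(12.011) + 8(1.008) + 3(15.999)
    = 96.088 + 8.064 + 47.997 = 152.149

152.15 g/mol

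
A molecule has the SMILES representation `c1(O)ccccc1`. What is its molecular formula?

C6H6O

Atom tally by fragment:
  benzene ring core → C:6 H:6
  (− 1 ring H displaced by substituents)
  + OH → O:1 H:1
Element totals:
  C: 6
  H: 6
  O: 1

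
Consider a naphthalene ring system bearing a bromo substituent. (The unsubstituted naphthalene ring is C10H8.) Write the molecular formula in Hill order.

C10H7Br

Atom tally by fragment:
  naphthalene ring system core → C:10 H:8
  (− 1 ring H displaced by substituents)
  + Br → Br:1
Element totals:
  C: 10
  H: 7
  Br: 1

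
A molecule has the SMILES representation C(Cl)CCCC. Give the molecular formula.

C5H11Cl

Atom tally by fragment:
  ClCH2 → C:1 H:2 Cl:1
  CH2 → C:1 H:2
  CH2 → C:1 H:2
  CH2 → C:1 H:2
  CH3 → C:1 H:3
Element totals:
  C: 5
  H: 11
  Cl: 1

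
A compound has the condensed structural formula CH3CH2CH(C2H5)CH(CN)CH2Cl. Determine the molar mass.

Element totals:
  C: 8
  H: 14
  Cl: 1
  N: 1
Molecular formula: C8H14ClN.
  M = 8(12.011) + 14(1.008) + 35.45 + 14.007
    = 96.088 + 14.112 + 35.450 + 14.007 = 159.657

159.66 g/mol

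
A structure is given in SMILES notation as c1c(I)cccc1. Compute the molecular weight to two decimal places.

Atom tally by fragment:
  benzene ring core → C:6 H:6
  (− 1 ring H displaced by substituents)
  + I → I:1
Element totals:
  C: 6
  H: 5
  I: 1
Molecular formula: C6H5I.
  M = 6(12.011) + 5(1.008) + 126.904
    = 72.066 + 5.040 + 126.904 = 204.010

204.01 g/mol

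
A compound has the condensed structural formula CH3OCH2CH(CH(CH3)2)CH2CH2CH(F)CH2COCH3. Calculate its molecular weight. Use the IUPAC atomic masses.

Atom tally by fragment:
  CH3OCH2 → C:2 H:5 O:1
  CH(CH(CH3)2) → C:4 H:8
  CH2 → C:1 H:2
  CH2 → C:1 H:2
  CH(F) → C:1 H:1 F:1
  CH2COCH3 → C:3 H:5 O:1
Element totals:
  C: 12
  H: 23
  F: 1
  O: 2
Molecular formula: C12H23FO2.
  M = 12(12.011) + 23(1.008) + 18.998 + 2(15.999)
    = 144.132 + 23.184 + 18.998 + 31.998 = 218.312

218.31 g/mol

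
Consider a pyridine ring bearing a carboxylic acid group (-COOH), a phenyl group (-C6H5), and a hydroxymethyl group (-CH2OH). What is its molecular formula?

Atom tally by fragment:
  pyridine ring core → C:5 H:5 N:1
  (− 3 ring H displaced by substituents)
  + COOH → C:1 H:1 O:2
  + C6H5 → C:6 H:5
  + CH2OH → C:1 H:3 O:1
Element totals:
  C: 13
  H: 11
  N: 1
  O: 3

C13H11NO3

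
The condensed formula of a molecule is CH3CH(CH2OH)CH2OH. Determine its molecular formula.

Element totals:
  C: 4
  H: 10
  O: 2

C4H10O2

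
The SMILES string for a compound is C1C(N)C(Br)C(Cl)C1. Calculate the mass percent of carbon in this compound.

Atom tally by fragment:
  cyclopentane ring core → C:5 H:10
  (− 3 ring H displaced by substituents)
  + NH2 → N:1 H:2
  + Br → Br:1
  + Cl → Cl:1
Element totals:
  C: 5
  H: 9
  Br: 1
  Cl: 1
  N: 1
Molecular formula: C5H9BrClN.
Molar mass = 198.488 g/mol.
Mass from C: 5 × 12.011 = 60.055 g/mol.
%C = 60.055 / 198.488 × 100 = 30.26%.

30.26%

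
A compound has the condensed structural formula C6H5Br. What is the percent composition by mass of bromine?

50.89%

Atom tally by fragment:
  benzene ring core → C:6 H:6
  (− 1 ring H displaced by substituents)
  + Br → Br:1
Element totals:
  C: 6
  H: 5
  Br: 1
Molecular formula: C6H5Br.
Molar mass = 157.010 g/mol.
Mass from Br: 1 × 79.904 = 79.904 g/mol.
%Br = 79.904 / 157.010 × 100 = 50.89%.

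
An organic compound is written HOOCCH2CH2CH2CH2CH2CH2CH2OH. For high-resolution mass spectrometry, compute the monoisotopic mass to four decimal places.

Atom tally by fragment:
  HOOCCH2 → C:2 H:3 O:2
  CH2 → C:1 H:2
  CH2 → C:1 H:2
  CH2 → C:1 H:2
  CH2 → C:1 H:2
  CH2 → C:1 H:2
  CH2OH → C:1 H:3 O:1
Element totals:
  C: 8
  H: 16
  O: 3
Molecular formula: C8H16O3.
  M = 8(12.0) + 16(1.007825) + 3(15.994915)
    = 96.000000 + 16.125200 + 47.984745 = 160.109945

160.1099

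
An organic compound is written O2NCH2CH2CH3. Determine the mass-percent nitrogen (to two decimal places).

Element totals:
  C: 3
  H: 7
  N: 1
  O: 2
Molecular formula: C3H7NO2.
Molar mass = 89.094 g/mol.
Mass from N: 1 × 14.007 = 14.007 g/mol.
%N = 14.007 / 89.094 × 100 = 15.72%.

15.72%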